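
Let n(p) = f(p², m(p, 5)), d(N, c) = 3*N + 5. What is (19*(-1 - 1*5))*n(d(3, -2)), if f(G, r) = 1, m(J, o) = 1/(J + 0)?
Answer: -114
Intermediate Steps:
m(J, o) = 1/J
d(N, c) = 5 + 3*N
n(p) = 1
(19*(-1 - 1*5))*n(d(3, -2)) = (19*(-1 - 1*5))*1 = (19*(-1 - 5))*1 = (19*(-6))*1 = -114*1 = -114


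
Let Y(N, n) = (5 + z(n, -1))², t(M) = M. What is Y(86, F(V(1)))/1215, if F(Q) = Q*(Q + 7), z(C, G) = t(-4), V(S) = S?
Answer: 1/1215 ≈ 0.00082305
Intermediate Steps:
z(C, G) = -4
F(Q) = Q*(7 + Q)
Y(N, n) = 1 (Y(N, n) = (5 - 4)² = 1² = 1)
Y(86, F(V(1)))/1215 = 1/1215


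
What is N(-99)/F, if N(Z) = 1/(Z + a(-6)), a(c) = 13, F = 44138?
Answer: -1/3795868 ≈ -2.6344e-7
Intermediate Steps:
N(Z) = 1/(13 + Z) (N(Z) = 1/(Z + 13) = 1/(13 + Z))
N(-99)/F = 1/((13 - 99)*44138) = (1/44138)/(-86) = -1/86*1/44138 = -1/3795868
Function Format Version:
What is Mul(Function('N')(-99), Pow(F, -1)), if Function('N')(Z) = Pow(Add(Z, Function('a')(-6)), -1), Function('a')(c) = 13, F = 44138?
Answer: Rational(-1, 3795868) ≈ -2.6344e-7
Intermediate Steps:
Function('N')(Z) = Pow(Add(13, Z), -1) (Function('N')(Z) = Pow(Add(Z, 13), -1) = Pow(Add(13, Z), -1))
Mul(Function('N')(-99), Pow(F, -1)) = Mul(Pow(Add(13, -99), -1), Pow(44138, -1)) = Mul(Pow(-86, -1), Rational(1, 44138)) = Mul(Rational(-1, 86), Rational(1, 44138)) = Rational(-1, 3795868)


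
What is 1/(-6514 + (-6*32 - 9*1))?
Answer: -1/6715 ≈ -0.00014892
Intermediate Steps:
1/(-6514 + (-6*32 - 9*1)) = 1/(-6514 + (-192 - 9)) = 1/(-6514 - 201) = 1/(-6715) = -1/6715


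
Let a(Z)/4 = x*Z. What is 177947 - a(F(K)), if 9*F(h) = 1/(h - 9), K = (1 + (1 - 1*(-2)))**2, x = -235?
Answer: 11211601/63 ≈ 1.7796e+5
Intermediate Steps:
K = 16 (K = (1 + (1 + 2))**2 = (1 + 3)**2 = 4**2 = 16)
F(h) = 1/(9*(-9 + h)) (F(h) = 1/(9*(h - 9)) = 1/(9*(-9 + h)))
a(Z) = -940*Z (a(Z) = 4*(-235*Z) = -940*Z)
177947 - a(F(K)) = 177947 - (-940)*1/(9*(-9 + 16)) = 177947 - (-940)*(1/9)/7 = 177947 - (-940)*(1/9)*(1/7) = 177947 - (-940)/63 = 177947 - 1*(-940/63) = 177947 + 940/63 = 11211601/63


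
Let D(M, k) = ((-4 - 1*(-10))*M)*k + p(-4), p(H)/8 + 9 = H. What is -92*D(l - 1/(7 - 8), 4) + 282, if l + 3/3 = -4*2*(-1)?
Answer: -7814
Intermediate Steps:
p(H) = -72 + 8*H
l = 7 (l = -1 - 4*2*(-1) = -1 - 8*(-1) = -1 + 8 = 7)
D(M, k) = -104 + 6*M*k (D(M, k) = ((-4 - 1*(-10))*M)*k + (-72 + 8*(-4)) = ((-4 + 10)*M)*k + (-72 - 32) = (6*M)*k - 104 = 6*M*k - 104 = -104 + 6*M*k)
-92*D(l - 1/(7 - 8), 4) + 282 = -92*(-104 + 6*(7 - 1/(7 - 8))*4) + 282 = -92*(-104 + 6*(7 - 1/(-1))*4) + 282 = -92*(-104 + 6*(7 - 1*(-1))*4) + 282 = -92*(-104 + 6*(7 + 1)*4) + 282 = -92*(-104 + 6*8*4) + 282 = -92*(-104 + 192) + 282 = -92*88 + 282 = -8096 + 282 = -7814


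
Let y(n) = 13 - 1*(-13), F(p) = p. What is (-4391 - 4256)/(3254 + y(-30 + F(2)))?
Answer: -8647/3280 ≈ -2.6363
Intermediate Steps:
y(n) = 26 (y(n) = 13 + 13 = 26)
(-4391 - 4256)/(3254 + y(-30 + F(2))) = (-4391 - 4256)/(3254 + 26) = -8647/3280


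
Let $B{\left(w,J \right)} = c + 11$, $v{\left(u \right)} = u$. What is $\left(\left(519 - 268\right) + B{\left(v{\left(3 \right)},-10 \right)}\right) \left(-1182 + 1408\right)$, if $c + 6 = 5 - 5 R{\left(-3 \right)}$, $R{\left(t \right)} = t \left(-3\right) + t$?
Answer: $52206$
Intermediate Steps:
$R{\left(t \right)} = - 2 t$ ($R{\left(t \right)} = - 3 t + t = - 2 t$)
$c = -31$ ($c = -6 + \left(5 - 5 \left(\left(-2\right) \left(-3\right)\right)\right) = -6 + \left(5 - 30\right) = -6 - 25 = -31$)
$B{\left(w,J \right)} = -20$ ($B{\left(w,J \right)} = -31 + 11 = -20$)
$\left(\left(519 - 268\right) + B{\left(v{\left(3 \right)},-10 \right)}\right) \left(-1182 + 1408\right) = \left(\left(519 - 268\right) - 20\right) \left(-1182 + 1408\right) = \left(251 - 20\right) 226 = 231 \cdot 226 = 52206$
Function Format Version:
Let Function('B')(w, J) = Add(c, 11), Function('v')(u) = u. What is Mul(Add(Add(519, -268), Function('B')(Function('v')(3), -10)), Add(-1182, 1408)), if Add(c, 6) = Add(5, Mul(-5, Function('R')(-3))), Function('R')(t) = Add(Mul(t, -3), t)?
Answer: 52206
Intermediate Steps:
Function('R')(t) = Mul(-2, t) (Function('R')(t) = Add(Mul(-3, t), t) = Mul(-2, t))
c = -31 (c = Add(-6, Add(5, Mul(-5, Mul(-2, -3)))) = Add(-6, Add(5, Mul(-5, 6))) = Add(-6, Add(5, -30)) = Add(-6, -25) = -31)
Function('B')(w, J) = -20 (Function('B')(w, J) = Add(-31, 11) = -20)
Mul(Add(Add(519, -268), Function('B')(Function('v')(3), -10)), Add(-1182, 1408)) = Mul(Add(Add(519, -268), -20), Add(-1182, 1408)) = Mul(Add(251, -20), 226) = Mul(231, 226) = 52206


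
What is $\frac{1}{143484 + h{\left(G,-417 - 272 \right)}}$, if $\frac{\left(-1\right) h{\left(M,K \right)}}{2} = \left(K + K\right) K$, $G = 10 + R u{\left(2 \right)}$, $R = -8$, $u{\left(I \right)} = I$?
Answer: $- \frac{1}{1755400} \approx -5.6967 \cdot 10^{-7}$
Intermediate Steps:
$G = -6$ ($G = 10 - 16 = -6$)
$h{\left(M,K \right)} = - 4 K^{2}$ ($h{\left(M,K \right)} = - 2 \left(K + K\right) K = - 2 \cdot 2 K K = - 2 \cdot 2 K^{2} = - 4 K^{2}$)
$\frac{1}{143484 + h{\left(G,-417 - 272 \right)}} = \frac{1}{143484 - 4 \left(-417 - 272\right)^{2}} = \frac{1}{143484 - 4 \left(-689\right)^{2}} = \frac{1}{143484 - 1898884} = \frac{1}{-1755400} = - \frac{1}{1755400}$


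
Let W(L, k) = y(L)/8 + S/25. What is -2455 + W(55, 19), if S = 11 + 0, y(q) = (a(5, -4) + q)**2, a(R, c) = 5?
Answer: -50114/25 ≈ -2004.6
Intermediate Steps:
y(q) = (5 + q)**2
S = 11
W(L, k) = 11/25 + (5 + L)**2/8 (W(L, k) = (5 + L)**2/8 + 11/25 = 11/25 + (5 + L)**2/8)
-2455 + W(55, 19) = -2455 + (11/25 + (5 + 55)**2/8) = -2455 + (11/25 + (1/8)*60**2) = -2455 + (11/25 + (1/8)*3600) = -2455 + (11/25 + 450) = -2455 + 11261/25 = -50114/25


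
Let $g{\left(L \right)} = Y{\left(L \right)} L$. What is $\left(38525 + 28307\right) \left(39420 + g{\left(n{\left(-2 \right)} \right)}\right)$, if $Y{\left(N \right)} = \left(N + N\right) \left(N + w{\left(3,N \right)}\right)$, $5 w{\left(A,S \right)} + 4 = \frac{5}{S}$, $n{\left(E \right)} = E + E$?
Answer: $\frac{13118586944}{5} \approx 2.6237 \cdot 10^{9}$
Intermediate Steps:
$n{\left(E \right)} = 2 E$
$w{\left(A,S \right)} = - \frac{4}{5} + \frac{1}{S}$ ($w{\left(A,S \right)} = - \frac{4}{5} + \frac{5 \frac{1}{S}}{5} = - \frac{4}{5} + \frac{1}{S}$)
$Y{\left(N \right)} = 2 N \left(- \frac{4}{5} + N + \frac{1}{N}\right)$ ($Y{\left(N \right)} = \left(N + N\right) \left(N - \left(\frac{4}{5} - \frac{1}{N}\right)\right) = 2 N \left(- \frac{4}{5} + N + \frac{1}{N}\right)$)
$g{\left(L \right)} = L \left(2 + \frac{2 L \left(-4 + 5 L\right)}{5}\right)$ ($g{\left(L \right)} = \left(2 + \frac{2 L \left(-4 + 5 L\right)}{5}\right) L = L \left(2 + \frac{2 L \left(-4 + 5 L\right)}{5}\right)$)
$\left(38525 + 28307\right) \left(39420 + g{\left(n{\left(-2 \right)} \right)}\right) = \left(38525 + 28307\right) \left(39420 + \frac{2 \cdot 2 \left(-2\right) \left(5 + 2 \left(-2\right) \left(-4 + 5 \cdot 2 \left(-2\right)\right)\right)}{5}\right) = 66832 \left(39420 + \frac{2}{5} \left(-4\right) \left(5 - 4 \left(-4 + 5 \left(-4\right)\right)\right)\right) = 66832 \left(39420 + \frac{2}{5} \left(-4\right) \left(5 - 4 \left(-4 - 20\right)\right)\right) = 66832 \left(39420 + \frac{2}{5} \left(-4\right) \left(5 - -96\right)\right) = 66832 \left(39420 + \frac{2}{5} \left(-4\right) \left(5 + 96\right)\right) = 66832 \left(39420 + \frac{2}{5} \left(-4\right) 101\right) = 66832 \left(39420 - \frac{808}{5}\right) = 66832 \cdot \frac{196292}{5} = \frac{13118586944}{5}$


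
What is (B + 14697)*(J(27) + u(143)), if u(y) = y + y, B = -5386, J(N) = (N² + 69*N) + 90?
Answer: 27635048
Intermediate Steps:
J(N) = 90 + N² + 69*N
u(y) = 2*y
(B + 14697)*(J(27) + u(143)) = (-5386 + 14697)*((90 + 27² + 69*27) + 2*143) = 9311*((90 + 729 + 1863) + 286) = 9311*(2682 + 286) = 9311*2968 = 27635048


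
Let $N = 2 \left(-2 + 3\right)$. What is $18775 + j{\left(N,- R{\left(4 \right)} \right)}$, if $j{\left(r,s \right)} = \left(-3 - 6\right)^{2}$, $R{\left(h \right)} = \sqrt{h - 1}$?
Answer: $18856$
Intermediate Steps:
$R{\left(h \right)} = \sqrt{-1 + h}$
$N = 2$ ($N = 2 \cdot 1 = 2$)
$j{\left(r,s \right)} = 81$ ($j{\left(r,s \right)} = \left(-9\right)^{2} = 81$)
$18775 + j{\left(N,- R{\left(4 \right)} \right)} = 18775 + 81 = 18856$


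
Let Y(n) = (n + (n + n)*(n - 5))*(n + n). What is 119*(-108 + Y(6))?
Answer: 12852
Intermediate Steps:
Y(n) = 2*n*(n + 2*n*(-5 + n)) (Y(n) = (n + (2*n)*(-5 + n))*(2*n) = (n + 2*n*(-5 + n))*(2*n) = 2*n*(n + 2*n*(-5 + n)))
119*(-108 + Y(6)) = 119*(-108 + 6²*(-18 + 4*6)) = 119*(-108 + 36*(-18 + 24)) = 119*(-108 + 36*6) = 119*(-108 + 216) = 119*108 = 12852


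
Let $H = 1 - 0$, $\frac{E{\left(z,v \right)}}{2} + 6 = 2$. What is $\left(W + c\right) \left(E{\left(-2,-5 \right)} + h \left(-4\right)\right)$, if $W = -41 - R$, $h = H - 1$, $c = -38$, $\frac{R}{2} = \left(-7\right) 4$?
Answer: $184$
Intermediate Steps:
$E{\left(z,v \right)} = -8$ ($E{\left(z,v \right)} = -12 + 2 \cdot 2 = -12 + 4 = -8$)
$H = 1$ ($H = 1 + 0 = 1$)
$R = -56$ ($R = 2 \left(\left(-7\right) 4\right) = 2 \left(-28\right) = -56$)
$h = 0$ ($h = 1 - 1 = 0$)
$W = 15$ ($W = -41 - -56 = -41 + 56 = 15$)
$\left(W + c\right) \left(E{\left(-2,-5 \right)} + h \left(-4\right)\right) = \left(15 - 38\right) \left(-8 + 0 \left(-4\right)\right) = - 23 \left(-8 + 0\right) = \left(-23\right) \left(-8\right) = 184$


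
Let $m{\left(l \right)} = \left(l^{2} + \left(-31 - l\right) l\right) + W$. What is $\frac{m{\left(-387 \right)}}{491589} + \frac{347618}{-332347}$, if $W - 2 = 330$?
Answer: $- \frac{166787678839}{163378129383} \approx -1.0209$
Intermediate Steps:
$W = 332$ ($W = 2 + 330 = 332$)
$m{\left(l \right)} = 332 + l^{2} + l \left(-31 - l\right)$ ($m{\left(l \right)} = \left(l^{2} + \left(-31 - l\right) l\right) + 332 = \left(l^{2} + l \left(-31 - l\right)\right) + 332 = 332 + l^{2} + l \left(-31 - l\right)$)
$\frac{m{\left(-387 \right)}}{491589} + \frac{347618}{-332347} = \frac{332 - -11997}{491589} + \frac{347618}{-332347} = \left(332 + 11997\right) \frac{1}{491589} + 347618 \left(- \frac{1}{332347}\right) = 12329 \cdot \frac{1}{491589} - \frac{347618}{332347} = \frac{12329}{491589} - \frac{347618}{332347} = - \frac{166787678839}{163378129383}$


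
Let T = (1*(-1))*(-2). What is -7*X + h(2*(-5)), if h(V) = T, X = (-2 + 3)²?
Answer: -5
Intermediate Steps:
X = 1 (X = 1² = 1)
T = 2 (T = -1*(-2) = 2)
h(V) = 2
-7*X + h(2*(-5)) = -7*1 + 2 = -7 + 2 = -5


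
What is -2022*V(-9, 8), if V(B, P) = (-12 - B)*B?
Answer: -54594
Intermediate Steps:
V(B, P) = B*(-12 - B)
-2022*V(-9, 8) = -(-2022)*(-9)*(12 - 9) = -(-2022)*(-9)*3 = -2022*27 = -54594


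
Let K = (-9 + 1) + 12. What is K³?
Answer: 64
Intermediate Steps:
K = 4 (K = -8 + 12 = 4)
K³ = 4³ = 64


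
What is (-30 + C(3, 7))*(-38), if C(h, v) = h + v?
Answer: 760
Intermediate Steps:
(-30 + C(3, 7))*(-38) = (-30 + (3 + 7))*(-38) = (-30 + 10)*(-38) = -20*(-38) = 760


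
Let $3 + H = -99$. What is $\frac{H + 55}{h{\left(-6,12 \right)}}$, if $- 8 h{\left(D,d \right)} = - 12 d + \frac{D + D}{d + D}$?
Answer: $- \frac{188}{73} \approx -2.5753$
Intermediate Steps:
$H = -102$ ($H = -3 - 99 = -102$)
$h{\left(D,d \right)} = \frac{3 d}{2} - \frac{D}{4 \left(D + d\right)}$ ($h{\left(D,d \right)} = - \frac{- 12 d + \frac{D + D}{d + D}}{8} = - \frac{- 12 d + \frac{2 D}{D + d}}{8} = \frac{3 d}{2} - \frac{D}{4 \left(D + d\right)}$)
$\frac{H + 55}{h{\left(-6,12 \right)}} = \frac{-102 + 55}{\frac{1}{4} \frac{1}{-6 + 12} \left(\left(-1\right) \left(-6\right) + 6 \cdot 12^{2} + 6 \left(-6\right) 12\right)} = \frac{1}{\frac{1}{4} \cdot \frac{1}{6} \left(6 + 6 \cdot 144 - 432\right)} \left(-47\right) = \frac{1}{\frac{1}{4} \cdot \frac{1}{6} \left(6 + 864 - 432\right)} \left(-47\right) = \frac{1}{\frac{1}{4} \cdot \frac{1}{6} \cdot 438} \left(-47\right) = \frac{1}{\frac{73}{4}} \left(-47\right) = \frac{4}{73} \left(-47\right) = - \frac{188}{73}$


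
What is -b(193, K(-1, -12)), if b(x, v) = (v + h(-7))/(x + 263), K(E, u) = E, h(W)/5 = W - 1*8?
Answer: 1/6 ≈ 0.16667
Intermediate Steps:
h(W) = -40 + 5*W (h(W) = 5*(W - 1*8) = 5*(W - 8) = 5*(-8 + W) = -40 + 5*W)
b(x, v) = (-75 + v)/(263 + x) (b(x, v) = (v + (-40 + 5*(-7)))/(x + 263) = (v + (-40 - 35))/(263 + x) = (v - 75)/(263 + x) = (-75 + v)/(263 + x))
-b(193, K(-1, -12)) = -(-75 - 1)/(263 + 193) = -(-76)/456 = -1*(-1/6) = 1/6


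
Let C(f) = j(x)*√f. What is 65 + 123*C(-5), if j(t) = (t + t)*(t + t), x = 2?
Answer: 65 + 1968*I*√5 ≈ 65.0 + 4400.6*I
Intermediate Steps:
j(t) = 4*t² (j(t) = (2*t)*(2*t) = 4*t²)
C(f) = 16*√f (C(f) = (4*2²)*√f = (4*4)*√f = 16*√f)
65 + 123*C(-5) = 65 + 123*(16*√(-5)) = 65 + 123*(16*(I*√5)) = 65 + 123*(16*I*√5) = 65 + 1968*I*√5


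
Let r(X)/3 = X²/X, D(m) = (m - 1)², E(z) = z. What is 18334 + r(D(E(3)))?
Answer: 18346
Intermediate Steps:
D(m) = (-1 + m)²
r(X) = 3*X (r(X) = 3*(X²/X) = 3*X)
18334 + r(D(E(3))) = 18334 + 3*(-1 + 3)² = 18334 + 3*2² = 18334 + 3*4 = 18334 + 12 = 18346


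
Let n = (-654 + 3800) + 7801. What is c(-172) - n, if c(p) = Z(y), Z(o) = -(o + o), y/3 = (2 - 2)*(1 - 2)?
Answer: -10947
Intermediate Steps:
n = 10947 (n = 3146 + 7801 = 10947)
y = 0 (y = 3*((2 - 2)*(1 - 2)) = 3*(0*(-1)) = 3*0 = 0)
Z(o) = -2*o
c(p) = 0 (c(p) = -2*0 = 0)
c(-172) - n = 0 - 1*10947 = 0 - 10947 = -10947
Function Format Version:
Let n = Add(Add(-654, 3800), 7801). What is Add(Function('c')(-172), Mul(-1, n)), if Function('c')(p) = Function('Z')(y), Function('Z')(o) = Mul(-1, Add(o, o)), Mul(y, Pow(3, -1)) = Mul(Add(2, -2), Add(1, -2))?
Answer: -10947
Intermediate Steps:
n = 10947 (n = Add(3146, 7801) = 10947)
y = 0 (y = Mul(3, Mul(Add(2, -2), Add(1, -2))) = Mul(3, Mul(0, -1)) = Mul(3, 0) = 0)
Function('Z')(o) = Mul(-2, o) (Function('Z')(o) = Mul(-1, Mul(2, o)) = Mul(-2, o))
Function('c')(p) = 0 (Function('c')(p) = Mul(-2, 0) = 0)
Add(Function('c')(-172), Mul(-1, n)) = Add(0, Mul(-1, 10947)) = Add(0, -10947) = -10947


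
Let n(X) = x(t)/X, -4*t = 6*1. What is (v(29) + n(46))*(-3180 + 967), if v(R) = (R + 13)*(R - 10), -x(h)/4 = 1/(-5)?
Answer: -203091436/115 ≈ -1.7660e+6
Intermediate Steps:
t = -3/2 ≈ -1.5000
x(h) = 4/5 (x(h) = -4/(-5) = -4*(-1/5) = 4/5)
v(R) = (-10 + R)*(13 + R) (v(R) = (13 + R)*(-10 + R) = (-10 + R)*(13 + R))
n(X) = 4/(5*X)
(v(29) + n(46))*(-3180 + 967) = ((-130 + 29**2 + 3*29) + (4/5)/46)*(-3180 + 967) = ((-130 + 841 + 87) + (4/5)*(1/46))*(-2213) = (798 + 2/115)*(-2213) = (91772/115)*(-2213) = -203091436/115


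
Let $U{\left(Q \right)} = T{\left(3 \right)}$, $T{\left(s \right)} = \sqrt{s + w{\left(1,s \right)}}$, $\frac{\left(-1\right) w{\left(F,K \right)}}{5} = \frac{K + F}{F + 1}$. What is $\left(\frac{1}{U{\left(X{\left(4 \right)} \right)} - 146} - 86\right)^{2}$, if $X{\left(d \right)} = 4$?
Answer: $\frac{2159804 \sqrt{7} + 157626477 i}{292 \sqrt{7} + 21309 i} \approx 7397.2 + 0.021343 i$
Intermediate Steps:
$w{\left(F,K \right)} = - \frac{5 \left(F + K\right)}{1 + F}$ ($w{\left(F,K \right)} = - 5 \frac{K + F}{F + 1} = - 5 \frac{F + K}{1 + F} = - \frac{5 \left(F + K\right)}{1 + F}$)
$T{\left(s \right)} = \sqrt{- \frac{5}{2} - \frac{3 s}{2}}$ ($T{\left(s \right)} = \sqrt{s + \frac{5 \left(\left(-1\right) 1 - s\right)}{1 + 1}} = \sqrt{s + \frac{5 \left(-1 - s\right)}{2}} = \sqrt{s + 5 \cdot \frac{1}{2} \left(-1 - s\right)} = \sqrt{s - \left(\frac{5}{2} + \frac{5 s}{2}\right)} = \sqrt{- \frac{5}{2} - \frac{3 s}{2}}$)
$U{\left(Q \right)} = i \sqrt{7}$ ($U{\left(Q \right)} = \frac{\sqrt{-10 - 18}}{2} = \frac{\sqrt{-28}}{2} = \frac{2 i \sqrt{7}}{2} = i \sqrt{7}$)
$\left(\frac{1}{U{\left(X{\left(4 \right)} \right)} - 146} - 86\right)^{2} = \left(\frac{1}{i \sqrt{7} - 146} - 86\right)^{2} = \left(\frac{1}{-146 + i \sqrt{7}} - 86\right)^{2} = \left(-86 + \frac{1}{-146 + i \sqrt{7}}\right)^{2}$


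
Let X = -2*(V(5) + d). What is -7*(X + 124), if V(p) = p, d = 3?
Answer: -756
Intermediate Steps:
X = -16 (X = -2*(5 + 3) = -2*8 = -16)
-7*(X + 124) = -7*(-16 + 124) = -7*108 = -756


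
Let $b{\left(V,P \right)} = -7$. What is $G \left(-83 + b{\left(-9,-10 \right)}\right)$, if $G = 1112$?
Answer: $-100080$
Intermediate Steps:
$G \left(-83 + b{\left(-9,-10 \right)}\right) = 1112 \left(-83 - 7\right) = 1112 \left(-90\right) = -100080$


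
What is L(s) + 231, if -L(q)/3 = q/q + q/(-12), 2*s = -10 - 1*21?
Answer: 1793/8 ≈ 224.13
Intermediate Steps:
s = -31/2 (s = (-10 - 1*21)/2 = (-10 - 21)/2 = (½)*(-31) = -31/2 ≈ -15.500)
L(q) = -3 + q/4 (L(q) = -3*(q/q + q/(-12)) = -3*(1 + q*(-1/12)) = -3*(1 - q/12) = -3 + q/4)
L(s) + 231 = (-3 + (¼)*(-31/2)) + 231 = (-3 - 31/8) + 231 = -55/8 + 231 = 1793/8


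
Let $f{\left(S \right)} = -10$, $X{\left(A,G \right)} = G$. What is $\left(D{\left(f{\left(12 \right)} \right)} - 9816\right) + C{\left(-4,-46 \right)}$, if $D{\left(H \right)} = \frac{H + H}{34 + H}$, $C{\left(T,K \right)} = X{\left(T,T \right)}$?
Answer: $- \frac{58925}{6} \approx -9820.8$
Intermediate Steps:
$C{\left(T,K \right)} = T$
$D{\left(H \right)} = \frac{2 H}{34 + H}$
$\left(D{\left(f{\left(12 \right)} \right)} - 9816\right) + C{\left(-4,-46 \right)} = \left(2 \left(-10\right) \frac{1}{34 - 10} - 9816\right) - 4 = \left(2 \left(-10\right) \frac{1}{24} - 9816\right) - 4 = \left(- \frac{5}{6} - 9816\right) - 4 = - \frac{58901}{6} - 4 = - \frac{58925}{6}$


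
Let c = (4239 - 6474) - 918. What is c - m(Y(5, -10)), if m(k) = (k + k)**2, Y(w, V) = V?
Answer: -3553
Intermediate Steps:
m(k) = 4*k**2 (m(k) = (2*k)**2 = 4*k**2)
c = -3153 (c = -2235 - 918 = -3153)
c - m(Y(5, -10)) = -3153 - 4*(-10)**2 = -3153 - 4*100 = -3153 - 1*400 = -3153 - 400 = -3553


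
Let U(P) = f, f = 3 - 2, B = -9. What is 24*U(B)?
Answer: 24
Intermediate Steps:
f = 1
U(P) = 1
24*U(B) = 24*1 = 24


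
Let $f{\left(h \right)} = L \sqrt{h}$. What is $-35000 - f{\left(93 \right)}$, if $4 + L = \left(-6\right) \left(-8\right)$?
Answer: $-35000 - 44 \sqrt{93} \approx -35424.0$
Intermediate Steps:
$L = 44$ ($L = -4 - -48 = -4 + 48 = 44$)
$f{\left(h \right)} = 44 \sqrt{h}$
$-35000 - f{\left(93 \right)} = -35000 - 44 \sqrt{93}$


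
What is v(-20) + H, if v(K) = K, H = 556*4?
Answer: 2204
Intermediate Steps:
H = 2224
v(-20) + H = -20 + 2224 = 2204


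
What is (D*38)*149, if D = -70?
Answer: -396340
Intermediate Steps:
(D*38)*149 = -70*38*149 = -2660*149 = -396340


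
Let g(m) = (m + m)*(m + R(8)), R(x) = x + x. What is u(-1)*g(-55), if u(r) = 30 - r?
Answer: 132990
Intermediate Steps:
R(x) = 2*x
g(m) = 2*m*(16 + m) (g(m) = (m + m)*(m + 2*8) = (2*m)*(m + 16) = (2*m)*(16 + m) = 2*m*(16 + m))
u(-1)*g(-55) = (30 - 1*(-1))*(2*(-55)*(16 - 55)) = (30 + 1)*(2*(-55)*(-39)) = 31*4290 = 132990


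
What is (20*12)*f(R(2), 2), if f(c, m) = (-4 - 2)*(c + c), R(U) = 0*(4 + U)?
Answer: 0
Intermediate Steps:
R(U) = 0
f(c, m) = -12*c
(20*12)*f(R(2), 2) = (20*12)*(-12*0) = 240*0 = 0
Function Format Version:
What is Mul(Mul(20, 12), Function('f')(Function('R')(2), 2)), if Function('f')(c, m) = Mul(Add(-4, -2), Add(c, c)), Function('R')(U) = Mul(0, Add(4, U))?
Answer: 0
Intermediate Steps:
Function('R')(U) = 0
Function('f')(c, m) = Mul(-12, c) (Function('f')(c, m) = Mul(-6, Mul(2, c)) = Mul(-12, c))
Mul(Mul(20, 12), Function('f')(Function('R')(2), 2)) = Mul(Mul(20, 12), Mul(-12, 0)) = Mul(240, 0) = 0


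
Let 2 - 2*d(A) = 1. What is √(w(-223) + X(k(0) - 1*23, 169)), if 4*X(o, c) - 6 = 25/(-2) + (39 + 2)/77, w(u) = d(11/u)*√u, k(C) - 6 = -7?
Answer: √(-141526 + 47432*I*√223)/308 ≈ 1.7496 + 2.1338*I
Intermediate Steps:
d(A) = ½ (d(A) = 1 - ½*1 = 1 - ½ = ½)
k(C) = -1 (k(C) = 6 - 7 = -1)
w(u) = √u/2
X(o, c) = -919/616 (X(o, c) = 3/2 + (25/(-2) + (39 + 2)/77)/4 = 3/2 + (25*(-½) + 41*(1/77))/4 = 3/2 + (-25/2 + 41/77)/4 = 3/2 + (¼)*(-1843/154) = 3/2 - 1843/616 = -919/616)
√(w(-223) + X(k(0) - 1*23, 169)) = √(√(-223)/2 - 919/616) = √((I*√223)/2 - 919/616) = √(I*√223/2 - 919/616) = √(-919/616 + I*√223/2)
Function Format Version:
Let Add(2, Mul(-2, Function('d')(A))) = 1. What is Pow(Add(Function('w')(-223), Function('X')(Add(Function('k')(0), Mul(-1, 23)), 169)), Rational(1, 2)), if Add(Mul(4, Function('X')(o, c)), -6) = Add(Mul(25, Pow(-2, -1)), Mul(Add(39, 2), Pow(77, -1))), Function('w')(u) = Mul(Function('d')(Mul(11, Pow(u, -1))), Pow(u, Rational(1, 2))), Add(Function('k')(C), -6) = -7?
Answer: Mul(Rational(1, 308), Pow(Add(-141526, Mul(47432, I, Pow(223, Rational(1, 2)))), Rational(1, 2))) ≈ Add(1.7496, Mul(2.1338, I))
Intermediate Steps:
Function('d')(A) = Rational(1, 2) (Function('d')(A) = Add(1, Mul(Rational(-1, 2), 1)) = Add(1, Rational(-1, 2)) = Rational(1, 2))
Function('k')(C) = -1 (Function('k')(C) = Add(6, -7) = -1)
Function('w')(u) = Mul(Rational(1, 2), Pow(u, Rational(1, 2)))
Function('X')(o, c) = Rational(-919, 616) (Function('X')(o, c) = Add(Rational(3, 2), Mul(Rational(1, 4), Add(Mul(25, Pow(-2, -1)), Mul(Add(39, 2), Pow(77, -1))))) = Add(Rational(3, 2), Mul(Rational(1, 4), Add(Mul(25, Rational(-1, 2)), Mul(41, Rational(1, 77))))) = Add(Rational(3, 2), Mul(Rational(1, 4), Add(Rational(-25, 2), Rational(41, 77)))) = Add(Rational(3, 2), Mul(Rational(1, 4), Rational(-1843, 154))) = Add(Rational(3, 2), Rational(-1843, 616)) = Rational(-919, 616))
Pow(Add(Function('w')(-223), Function('X')(Add(Function('k')(0), Mul(-1, 23)), 169)), Rational(1, 2)) = Pow(Add(Mul(Rational(1, 2), Pow(-223, Rational(1, 2))), Rational(-919, 616)), Rational(1, 2)) = Pow(Add(Mul(Rational(1, 2), Mul(I, Pow(223, Rational(1, 2)))), Rational(-919, 616)), Rational(1, 2)) = Pow(Add(Mul(Rational(1, 2), I, Pow(223, Rational(1, 2))), Rational(-919, 616)), Rational(1, 2)) = Pow(Add(Rational(-919, 616), Mul(Rational(1, 2), I, Pow(223, Rational(1, 2)))), Rational(1, 2))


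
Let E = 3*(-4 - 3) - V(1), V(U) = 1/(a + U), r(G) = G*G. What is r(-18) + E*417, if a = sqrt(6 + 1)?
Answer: -16727/2 - 139*sqrt(7)/2 ≈ -8547.4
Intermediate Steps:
a = sqrt(7) ≈ 2.6458
r(G) = G**2
V(U) = 1/(U + sqrt(7)) (V(U) = 1/(sqrt(7) + U) = 1/(U + sqrt(7)))
E = -21 - 1/(1 + sqrt(7)) (E = 3*(-4 - 3) - 1/(1 + sqrt(7)) = 3*(-7) - 1/(1 + sqrt(7)) = -21 - 1/(1 + sqrt(7)) ≈ -21.274)
r(-18) + E*417 = (-18)**2 + (-125/6 - sqrt(7)/6)*417 = 324 + (-17375/2 - 139*sqrt(7)/2) = -16727/2 - 139*sqrt(7)/2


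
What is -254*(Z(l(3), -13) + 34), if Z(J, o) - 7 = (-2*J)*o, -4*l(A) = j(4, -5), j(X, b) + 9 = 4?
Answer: -18669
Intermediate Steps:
j(X, b) = -5 (j(X, b) = -9 + 4 = -5)
l(A) = 5/4 (l(A) = -¼*(-5) = 5/4)
Z(J, o) = 7 - 2*J*o (Z(J, o) = 7 + (-2*J)*o = 7 - 2*J*o)
-254*(Z(l(3), -13) + 34) = -254*((7 - 2*5/4*(-13)) + 34) = -254*((7 + 65/2) + 34) = -254*(79/2 + 34) = -254*147/2 = -18669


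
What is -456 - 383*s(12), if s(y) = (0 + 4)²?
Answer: -6584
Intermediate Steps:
s(y) = 16 (s(y) = 4² = 16)
-456 - 383*s(12) = -456 - 383*16 = -456 - 6128 = -6584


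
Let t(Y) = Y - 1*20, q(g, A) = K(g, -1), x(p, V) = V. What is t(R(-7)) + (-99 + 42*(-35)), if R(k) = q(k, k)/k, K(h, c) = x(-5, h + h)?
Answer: -1587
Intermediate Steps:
K(h, c) = 2*h (K(h, c) = h + h = 2*h)
q(g, A) = 2*g
R(k) = 2 (R(k) = (2*k)/k = 2)
t(Y) = -20 + Y (t(Y) = Y - 20 = -20 + Y)
t(R(-7)) + (-99 + 42*(-35)) = (-20 + 2) + (-99 + 42*(-35)) = -18 + (-99 - 1470) = -18 - 1569 = -1587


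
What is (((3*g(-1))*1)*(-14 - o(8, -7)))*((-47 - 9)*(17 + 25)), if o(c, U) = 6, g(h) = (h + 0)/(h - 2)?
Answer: 47040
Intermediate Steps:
g(h) = h/(-2 + h)
(((3*g(-1))*1)*(-14 - o(8, -7)))*((-47 - 9)*(17 + 25)) = (((3*(-1/(-2 - 1)))*1)*(-14 - 1*6))*((-47 - 9)*(17 + 25)) = (((3*(-1/(-3)))*1)*(-14 - 6))*(-56*42) = (((3*(-1*(-⅓)))*1)*(-20))*(-2352) = (((3*(⅓))*1)*(-20))*(-2352) = ((1*1)*(-20))*(-2352) = (1*(-20))*(-2352) = -20*(-2352) = 47040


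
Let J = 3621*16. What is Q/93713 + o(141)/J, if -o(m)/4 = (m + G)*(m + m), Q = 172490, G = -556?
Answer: 2244262925/226223182 ≈ 9.9206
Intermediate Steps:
o(m) = -8*m*(-556 + m) (o(m) = -4*(m - 556)*(m + m) = -4*(-556 + m)*2*m = -8*m*(-556 + m))
J = 57936
Q/93713 + o(141)/J = 172490/93713 + (8*141*(556 - 1*141))/57936 = 172490*(1/93713) + (8*141*(556 - 141))*(1/57936) = 172490/93713 + (8*141*415)*(1/57936) = 172490/93713 + 468120*(1/57936) = 172490/93713 + 19505/2414 = 2244262925/226223182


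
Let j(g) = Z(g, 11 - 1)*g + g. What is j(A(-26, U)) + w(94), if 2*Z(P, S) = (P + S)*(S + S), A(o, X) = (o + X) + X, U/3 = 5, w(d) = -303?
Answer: 261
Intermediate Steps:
U = 15 (U = 3*5 = 15)
A(o, X) = o + 2*X (A(o, X) = (X + o) + X = o + 2*X)
Z(P, S) = S*(P + S) (Z(P, S) = ((P + S)*(S + S))/2 = ((P + S)*(2*S))/2 = (2*S*(P + S))/2 = S*(P + S))
j(g) = g + g*(100 + 10*g) (j(g) = ((11 - 1)*(g + (11 - 1)))*g + g = (10*(g + 10))*g + g = (10*(10 + g))*g + g = (100 + 10*g)*g + g = g*(100 + 10*g) + g = g + g*(100 + 10*g))
j(A(-26, U)) + w(94) = (-26 + 2*15)*(101 + 10*(-26 + 2*15)) - 303 = (-26 + 30)*(101 + 10*(-26 + 30)) - 303 = 4*(101 + 10*4) - 303 = 4*(101 + 40) - 303 = 4*141 - 303 = 564 - 303 = 261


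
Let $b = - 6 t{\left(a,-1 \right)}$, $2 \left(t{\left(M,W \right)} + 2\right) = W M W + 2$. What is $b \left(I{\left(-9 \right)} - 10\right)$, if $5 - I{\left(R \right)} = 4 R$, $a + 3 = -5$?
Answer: $930$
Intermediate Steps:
$a = -8$ ($a = -3 - 5 = -8$)
$I{\left(R \right)} = 5 - 4 R$
$t{\left(M,W \right)} = -1 + \frac{M W^{2}}{2}$ ($t{\left(M,W \right)} = -2 + \frac{W M W + 2}{2} = -2 + \frac{M W W + 2}{2} = -2 + \frac{M W^{2} + 2}{2} = -2 + \frac{2 + M W^{2}}{2} = -2 + \left(1 + \frac{M W^{2}}{2}\right) = -1 + \frac{M W^{2}}{2}$)
$b = 30$ ($b = - 6 \left(-1 + \frac{1}{2} \left(-8\right) \left(-1\right)^{2}\right) = - 6 \left(-1 + \frac{1}{2} \left(-8\right) 1\right) = - 6 \left(-1 - 4\right) = \left(-6\right) \left(-5\right) = 30$)
$b \left(I{\left(-9 \right)} - 10\right) = 30 \left(\left(5 - -36\right) - 10\right) = 30 \left(\left(5 + 36\right) - 10\right) = 30 \left(41 - 10\right) = 30 \cdot 31 = 930$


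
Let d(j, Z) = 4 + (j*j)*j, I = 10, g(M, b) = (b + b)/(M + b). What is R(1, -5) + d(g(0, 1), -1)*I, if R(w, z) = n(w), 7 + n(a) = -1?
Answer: 112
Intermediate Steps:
n(a) = -8 (n(a) = -7 - 1 = -8)
g(M, b) = 2*b/(M + b) (g(M, b) = (2*b)/(M + b) = 2*b/(M + b))
R(w, z) = -8
d(j, Z) = 4 + j³ (d(j, Z) = 4 + j²*j = 4 + j³)
R(1, -5) + d(g(0, 1), -1)*I = -8 + (4 + (2*1/(0 + 1))³)*10 = -8 + (4 + (2*1/1)³)*10 = -8 + (4 + (2*1*1)³)*10 = -8 + (4 + 2³)*10 = -8 + (4 + 8)*10 = -8 + 12*10 = -8 + 120 = 112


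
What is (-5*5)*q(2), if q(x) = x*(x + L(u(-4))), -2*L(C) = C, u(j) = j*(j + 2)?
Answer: 100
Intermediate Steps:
u(j) = j*(2 + j)
L(C) = -C/2
q(x) = x*(-4 + x) (q(x) = x*(x - (-2)*(2 - 4)) = x*(x - (-2)*(-2)) = x*(x - ½*8) = x*(x - 4) = x*(-4 + x))
(-5*5)*q(2) = (-5*5)*(2*(-4 + 2)) = -50*(-2) = -25*(-4) = 100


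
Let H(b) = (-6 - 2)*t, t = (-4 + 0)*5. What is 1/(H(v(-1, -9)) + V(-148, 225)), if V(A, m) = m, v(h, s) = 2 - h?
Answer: 1/385 ≈ 0.0025974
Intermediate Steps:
t = -20 (t = -4*5 = -20)
H(b) = 160 (H(b) = (-6 - 2)*(-20) = -8*(-20) = 160)
1/(H(v(-1, -9)) + V(-148, 225)) = 1/(160 + 225) = 1/385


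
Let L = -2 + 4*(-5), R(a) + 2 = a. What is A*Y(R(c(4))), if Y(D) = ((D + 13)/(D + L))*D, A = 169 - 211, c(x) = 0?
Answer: -77/2 ≈ -38.500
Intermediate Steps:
R(a) = -2 + a
A = -42
L = -22 (L = -2 - 20 = -22)
Y(D) = D*(13 + D)/(-22 + D) (Y(D) = ((D + 13)/(D - 22))*D = ((13 + D)/(-22 + D))*D = D*(13 + D)/(-22 + D))
A*Y(R(c(4))) = -42*(-2 + 0)*(13 + (-2 + 0))/(-22 + (-2 + 0)) = -(-84)*(13 - 2)/(-22 - 2) = -(-84)*11/(-24) = -(-84)*(-1)*11/24 = -42*11/12 = -77/2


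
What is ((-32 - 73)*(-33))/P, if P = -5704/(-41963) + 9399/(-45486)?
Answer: -2204582015790/44986031 ≈ -49006.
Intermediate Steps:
P = -44986031/636243006 (P = -5704*(-1/41963) + 9399*(-1/45486) = 5704/41963 - 3133/15162 = -44986031/636243006 ≈ -0.070706)
((-32 - 73)*(-33))/P = ((-32 - 73)*(-33))/(-44986031/636243006) = -105*(-33)*(-636243006/44986031) = 3465*(-636243006/44986031) = -2204582015790/44986031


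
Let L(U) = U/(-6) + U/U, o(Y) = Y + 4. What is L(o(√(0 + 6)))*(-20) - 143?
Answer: -449/3 + 10*√6/3 ≈ -141.50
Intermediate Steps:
o(Y) = 4 + Y
L(U) = 1 - U/6 (L(U) = U*(-⅙) + 1 = -U/6 + 1 = 1 - U/6)
L(o(√(0 + 6)))*(-20) - 143 = (1 - (4 + √(0 + 6))/6)*(-20) - 143 = (1 - (4 + √6)/6)*(-20) - 143 = (1 + (-⅔ - √6/6))*(-20) - 143 = (⅓ - √6/6)*(-20) - 143 = (-20/3 + 10*√6/3) - 143 = -449/3 + 10*√6/3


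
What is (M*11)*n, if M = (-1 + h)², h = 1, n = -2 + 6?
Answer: 0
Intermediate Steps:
n = 4
M = 0 (M = (-1 + 1)² = 0² = 0)
(M*11)*n = (0*11)*4 = 0*4 = 0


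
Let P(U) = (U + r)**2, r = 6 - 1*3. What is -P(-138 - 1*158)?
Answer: -85849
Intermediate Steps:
r = 3 (r = 6 - 3 = 3)
P(U) = (3 + U)**2 (P(U) = (U + 3)**2 = (3 + U)**2)
-P(-138 - 1*158) = -(3 + (-138 - 1*158))**2 = -(3 + (-138 - 158))**2 = -(3 - 296)**2 = -1*(-293)**2 = -1*85849 = -85849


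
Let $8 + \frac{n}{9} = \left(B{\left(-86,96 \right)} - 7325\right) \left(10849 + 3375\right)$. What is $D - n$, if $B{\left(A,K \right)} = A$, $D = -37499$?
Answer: $948689149$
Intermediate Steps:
$n = -948726648$ ($n = -72 + 9 \left(-86 - 7325\right) \left(10849 + 3375\right) = -72 + 9 \left(\left(-7411\right) 14224\right) = -72 + 9 \left(-105414064\right) = -72 - 948726576 = -948726648$)
$D - n = -37499 - -948726648 = -37499 + 948726648 = 948689149$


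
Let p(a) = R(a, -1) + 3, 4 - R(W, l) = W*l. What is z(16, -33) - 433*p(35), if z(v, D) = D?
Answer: -18219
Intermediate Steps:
R(W, l) = 4 - W*l
p(a) = 7 + a (p(a) = (4 - 1*a*(-1)) + 3 = (4 + a) + 3 = 7 + a)
z(16, -33) - 433*p(35) = -33 - 433*(7 + 35) = -33 - 433*42 = -33 - 18186 = -18219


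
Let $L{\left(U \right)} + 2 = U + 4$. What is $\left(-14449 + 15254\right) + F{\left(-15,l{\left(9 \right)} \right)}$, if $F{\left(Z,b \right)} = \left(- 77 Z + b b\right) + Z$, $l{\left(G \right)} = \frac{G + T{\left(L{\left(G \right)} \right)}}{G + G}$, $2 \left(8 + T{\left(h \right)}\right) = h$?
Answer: $\frac{2520889}{1296} \approx 1945.1$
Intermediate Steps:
$L{\left(U \right)} = 2 + U$ ($L{\left(U \right)} = -2 + \left(U + 4\right) = -2 + \left(4 + U\right) = 2 + U$)
$T{\left(h \right)} = -8 + \frac{h}{2}$
$l{\left(G \right)} = \frac{-7 + \frac{3 G}{2}}{2 G}$ ($l{\left(G \right)} = \frac{G + \left(-8 + \frac{2 + G}{2}\right)}{G + G} = \frac{G + \left(-8 + \left(1 + \frac{G}{2}\right)\right)}{2 G} = \left(G + \left(-7 + \frac{G}{2}\right)\right) \frac{1}{2 G} = \left(-7 + \frac{3 G}{2}\right) \frac{1}{2 G} = \frac{-7 + \frac{3 G}{2}}{2 G}$)
$F{\left(Z,b \right)} = b^{2} - 76 Z$ ($F{\left(Z,b \right)} = \left(- 77 Z + b^{2}\right) + Z = \left(b^{2} - 77 Z\right) + Z = b^{2} - 76 Z$)
$\left(-14449 + 15254\right) + F{\left(-15,l{\left(9 \right)} \right)} = \left(-14449 + 15254\right) + \left(\left(\frac{-14 + 3 \cdot 9}{4 \cdot 9}\right)^{2} - -1140\right) = 805 + \left(\left(\frac{1}{4} \cdot \frac{1}{9} \left(-14 + 27\right)\right)^{2} + 1140\right) = 805 + \left(\left(\frac{1}{4} \cdot \frac{1}{9} \cdot 13\right)^{2} + 1140\right) = 805 + \left(\left(\frac{13}{36}\right)^{2} + 1140\right) = 805 + \left(\frac{169}{1296} + 1140\right) = 805 + \frac{1477609}{1296} = \frac{2520889}{1296}$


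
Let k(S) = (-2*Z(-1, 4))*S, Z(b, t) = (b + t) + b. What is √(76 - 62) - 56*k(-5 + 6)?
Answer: 224 + √14 ≈ 227.74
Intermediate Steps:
Z(b, t) = t + 2*b
k(S) = -4*S (k(S) = (-2*(4 + 2*(-1)))*S = (-2*(4 - 2))*S = (-2*2)*S = -4*S)
√(76 - 62) - 56*k(-5 + 6) = √(76 - 62) - (-224)*(-5 + 6) = √14 - (-224) = √14 - 56*(-4) = √14 + 224 = 224 + √14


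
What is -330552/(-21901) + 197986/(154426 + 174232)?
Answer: 5135211391/327179039 ≈ 15.695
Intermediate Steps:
-330552/(-21901) + 197986/(154426 + 174232) = -330552*(-1/21901) + 197986/328658 = 330552/21901 + 197986*(1/328658) = 330552/21901 + 98993/164329 = 5135211391/327179039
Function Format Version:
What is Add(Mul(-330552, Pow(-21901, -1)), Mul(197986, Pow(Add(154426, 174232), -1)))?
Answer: Rational(5135211391, 327179039) ≈ 15.695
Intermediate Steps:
Add(Mul(-330552, Pow(-21901, -1)), Mul(197986, Pow(Add(154426, 174232), -1))) = Add(Mul(-330552, Rational(-1, 21901)), Mul(197986, Pow(328658, -1))) = Add(Rational(330552, 21901), Mul(197986, Rational(1, 328658))) = Add(Rational(330552, 21901), Rational(98993, 164329)) = Rational(5135211391, 327179039)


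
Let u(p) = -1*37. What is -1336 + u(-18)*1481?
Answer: -56133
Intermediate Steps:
u(p) = -37
-1336 + u(-18)*1481 = -1336 - 37*1481 = -1336 - 54797 = -56133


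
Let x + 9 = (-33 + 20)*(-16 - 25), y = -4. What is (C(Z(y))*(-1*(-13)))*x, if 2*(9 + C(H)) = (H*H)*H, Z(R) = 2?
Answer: -34060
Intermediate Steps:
C(H) = -9 + H³/2 (C(H) = -9 + ((H*H)*H)/2 = -9 + (H²*H)/2 = -9 + H³/2)
x = 524 (x = -9 + (-33 + 20)*(-16 - 25) = -9 - 13*(-41) = -9 + 533 = 524)
(C(Z(y))*(-1*(-13)))*x = ((-9 + (½)*2³)*(-1*(-13)))*524 = ((-9 + (½)*8)*13)*524 = ((-9 + 4)*13)*524 = -5*13*524 = -65*524 = -34060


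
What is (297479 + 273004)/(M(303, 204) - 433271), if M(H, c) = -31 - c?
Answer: -190161/144502 ≈ -1.3160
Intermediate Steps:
(297479 + 273004)/(M(303, 204) - 433271) = (297479 + 273004)/((-31 - 1*204) - 433271) = 570483/((-31 - 204) - 433271) = 570483/(-235 - 433271) = 570483/(-433506) = 570483*(-1/433506) = -190161/144502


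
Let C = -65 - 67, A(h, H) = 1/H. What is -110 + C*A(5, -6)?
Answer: -88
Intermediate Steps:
C = -132
-110 + C*A(5, -6) = -110 - 132/(-6) = -110 - 132*(-⅙) = -110 + 22 = -88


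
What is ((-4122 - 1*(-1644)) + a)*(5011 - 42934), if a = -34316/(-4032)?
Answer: 31466546045/336 ≈ 9.3650e+7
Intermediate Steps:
a = 8579/1008 (a = -34316*(-1/4032) = 8579/1008 ≈ 8.5109)
((-4122 - 1*(-1644)) + a)*(5011 - 42934) = ((-4122 - 1*(-1644)) + 8579/1008)*(5011 - 42934) = ((-4122 + 1644) + 8579/1008)*(-37923) = (-2478 + 8579/1008)*(-37923) = -2489245/1008*(-37923) = 31466546045/336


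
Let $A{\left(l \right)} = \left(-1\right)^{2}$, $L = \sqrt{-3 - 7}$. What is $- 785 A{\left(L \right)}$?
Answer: $-785$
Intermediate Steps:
$L = i \sqrt{10}$ ($L = \sqrt{-10} = i \sqrt{10} \approx 3.1623 i$)
$A{\left(l \right)} = 1$
$- 785 A{\left(L \right)} = \left(-785\right) 1 = -785$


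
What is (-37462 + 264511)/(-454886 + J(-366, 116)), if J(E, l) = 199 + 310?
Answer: -75683/151459 ≈ -0.49969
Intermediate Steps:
J(E, l) = 509
(-37462 + 264511)/(-454886 + J(-366, 116)) = (-37462 + 264511)/(-454886 + 509) = 227049/(-454377) = 227049*(-1/454377) = -75683/151459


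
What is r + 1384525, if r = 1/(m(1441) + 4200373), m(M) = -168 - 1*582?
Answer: 5814483034076/4199623 ≈ 1.3845e+6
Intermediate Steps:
m(M) = -750 (m(M) = -168 - 582 = -750)
r = 1/4199623 (r = 1/(-750 + 4200373) = 1/4199623 ≈ 2.3812e-7)
r + 1384525 = 1/4199623 + 1384525 = 5814483034076/4199623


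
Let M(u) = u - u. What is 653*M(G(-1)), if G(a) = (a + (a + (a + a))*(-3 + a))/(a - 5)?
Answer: 0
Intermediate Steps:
G(a) = (a + 3*a*(-3 + a))/(-5 + a) (G(a) = (a + (a + 2*a)*(-3 + a))/(-5 + a) = (a + (3*a)*(-3 + a))/(-5 + a) = (a + 3*a*(-3 + a))/(-5 + a))
M(u) = 0
653*M(G(-1)) = 653*0 = 0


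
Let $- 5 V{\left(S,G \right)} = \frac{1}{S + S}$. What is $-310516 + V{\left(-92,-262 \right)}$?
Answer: $- \frac{285674719}{920} \approx -3.1052 \cdot 10^{5}$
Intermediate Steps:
$V{\left(S,G \right)} = - \frac{1}{10 S}$ ($V{\left(S,G \right)} = - \frac{1}{5 \left(S + S\right)} = - \frac{1}{5 \cdot 2 S} = - \frac{\frac{1}{2} \frac{1}{S}}{5} = - \frac{1}{10 S}$)
$-310516 + V{\left(-92,-262 \right)} = -310516 - \frac{1}{10 \left(-92\right)} = -310516 - - \frac{1}{920} = -310516 + \frac{1}{920} = - \frac{285674719}{920}$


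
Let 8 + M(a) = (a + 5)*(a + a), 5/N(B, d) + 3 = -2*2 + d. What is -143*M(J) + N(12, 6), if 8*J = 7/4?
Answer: 416001/512 ≈ 812.50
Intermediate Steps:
N(B, d) = 5/(-7 + d) (N(B, d) = 5/(-3 + (-2*2 + d)) = 5/(-3 + (-4 + d)) = 5/(-7 + d))
J = 7/32 (J = (7/4)/8 = (7*(¼))/8 = (⅛)*(7/4) = 7/32 ≈ 0.21875)
M(a) = -8 + 2*a*(5 + a) (M(a) = -8 + (a + 5)*(a + a) = -8 + (5 + a)*(2*a) = -8 + 2*a*(5 + a))
-143*M(J) + N(12, 6) = -143*(-8 + 2*(7/32)² + 10*(7/32)) + 5/(-7 + 6) = -143*(-8 + 2*(49/1024) + 35/16) + 5/(-1) = -143*(-8 + 49/512 + 35/16) + 5*(-1) = -143*(-2927/512) - 5 = 418561/512 - 5 = 416001/512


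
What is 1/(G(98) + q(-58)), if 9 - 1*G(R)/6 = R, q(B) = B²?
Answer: 1/2830 ≈ 0.00035336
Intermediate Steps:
G(R) = 54 - 6*R
1/(G(98) + q(-58)) = 1/((54 - 6*98) + (-58)²) = 1/((54 - 588) + 3364) = 1/(-534 + 3364) = 1/2830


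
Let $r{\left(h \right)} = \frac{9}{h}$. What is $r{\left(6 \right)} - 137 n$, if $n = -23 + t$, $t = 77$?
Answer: $- \frac{14793}{2} \approx -7396.5$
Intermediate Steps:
$n = 54$ ($n = -23 + 77 = 54$)
$r{\left(6 \right)} - 137 n = \frac{9}{6} - 7398 = 9 \cdot \frac{1}{6} - 7398 = \frac{3}{2} - 7398 = - \frac{14793}{2}$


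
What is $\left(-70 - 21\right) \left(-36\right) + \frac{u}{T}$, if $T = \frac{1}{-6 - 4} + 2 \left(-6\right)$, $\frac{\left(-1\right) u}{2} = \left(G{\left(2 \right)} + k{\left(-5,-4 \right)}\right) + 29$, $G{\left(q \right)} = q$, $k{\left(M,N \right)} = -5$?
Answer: $\frac{396916}{121} \approx 3280.3$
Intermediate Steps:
$u = -52$ ($u = - 2 \left(\left(2 - 5\right) + 29\right) = - 2 \left(-3 + 29\right) = \left(-2\right) 26 = -52$)
$T = - \frac{121}{10}$ ($T = \frac{1}{-10} - 12 = - \frac{1}{10} - 12 = - \frac{121}{10} \approx -12.1$)
$\left(-70 - 21\right) \left(-36\right) + \frac{u}{T} = \left(-70 - 21\right) \left(-36\right) - \frac{52}{- \frac{121}{10}} = \left(-91\right) \left(-36\right) - - \frac{520}{121} = 3276 + \frac{520}{121} = \frac{396916}{121}$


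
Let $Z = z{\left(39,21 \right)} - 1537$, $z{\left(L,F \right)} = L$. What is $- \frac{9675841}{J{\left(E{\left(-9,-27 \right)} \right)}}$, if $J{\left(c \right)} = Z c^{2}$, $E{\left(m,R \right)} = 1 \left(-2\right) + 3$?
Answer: $\frac{1382263}{214} \approx 6459.2$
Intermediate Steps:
$E{\left(m,R \right)} = 1$ ($E{\left(m,R \right)} = -2 + 3 = 1$)
$Z = -1498$ ($Z = 39 - 1537 = -1498$)
$J{\left(c \right)} = - 1498 c^{2}$
$- \frac{9675841}{J{\left(E{\left(-9,-27 \right)} \right)}} = - \frac{9675841}{\left(-1498\right) 1^{2}} = - \frac{9675841}{\left(-1498\right) 1} = - \frac{9675841}{-1498} = \left(-9675841\right) \left(- \frac{1}{1498}\right) = \frac{1382263}{214}$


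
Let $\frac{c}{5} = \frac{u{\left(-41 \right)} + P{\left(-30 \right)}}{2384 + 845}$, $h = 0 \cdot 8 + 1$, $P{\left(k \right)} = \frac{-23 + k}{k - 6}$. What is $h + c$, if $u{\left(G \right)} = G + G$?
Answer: $\frac{101749}{116244} \approx 0.87531$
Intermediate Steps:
$P{\left(k \right)} = \frac{-23 + k}{-6 + k}$
$h = 1$ ($h = 0 + 1 = 1$)
$u{\left(G \right)} = 2 G$
$c = - \frac{14495}{116244}$ ($c = 5 \frac{2 \left(-41\right) + \frac{-23 - 30}{-6 - 30}}{2384 + 845} = 5 \frac{-82 + \frac{1}{-36} \left(-53\right)}{3229} = 5 \left(-82 - - \frac{53}{36}\right) \frac{1}{3229} = 5 \left(-82 + \frac{53}{36}\right) \frac{1}{3229} = 5 \left(\left(- \frac{2899}{36}\right) \frac{1}{3229}\right) = 5 \left(- \frac{2899}{116244}\right) = - \frac{14495}{116244} \approx -0.12469$)
$h + c = 1 - \frac{14495}{116244} = \frac{101749}{116244}$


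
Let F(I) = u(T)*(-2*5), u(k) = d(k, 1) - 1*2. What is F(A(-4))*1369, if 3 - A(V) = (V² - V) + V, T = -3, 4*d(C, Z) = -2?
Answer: 34225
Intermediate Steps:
d(C, Z) = -½ (d(C, Z) = (¼)*(-2) = -½)
u(k) = -5/2 (u(k) = -½ - 1*2 = -½ - 2 = -5/2)
A(V) = 3 - V² (A(V) = 3 - ((V² - V) + V) = 3 - V²)
F(I) = 25 (F(I) = -(-5)*5 = -5/2*(-10) = 25)
F(A(-4))*1369 = 25*1369 = 34225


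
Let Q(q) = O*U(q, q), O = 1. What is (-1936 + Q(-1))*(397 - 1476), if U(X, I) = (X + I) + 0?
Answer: 2091102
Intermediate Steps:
U(X, I) = I + X (U(X, I) = (I + X) + 0 = I + X)
Q(q) = 2*q (Q(q) = 1*(q + q) = 1*(2*q) = 2*q)
(-1936 + Q(-1))*(397 - 1476) = (-1936 + 2*(-1))*(397 - 1476) = (-1936 - 2)*(-1079) = -1938*(-1079) = 2091102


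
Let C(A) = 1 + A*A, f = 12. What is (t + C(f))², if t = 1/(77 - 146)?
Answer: 100080016/4761 ≈ 21021.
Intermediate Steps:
C(A) = 1 + A²
t = -1/69 (t = 1/(-69) = -1/69 ≈ -0.014493)
(t + C(f))² = (-1/69 + (1 + 12²))² = (-1/69 + (1 + 144))² = (-1/69 + 145)² = (10004/69)² = 100080016/4761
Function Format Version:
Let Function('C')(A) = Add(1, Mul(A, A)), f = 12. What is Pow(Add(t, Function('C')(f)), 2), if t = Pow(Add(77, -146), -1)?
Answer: Rational(100080016, 4761) ≈ 21021.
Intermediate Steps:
Function('C')(A) = Add(1, Pow(A, 2))
t = Rational(-1, 69) (t = Pow(-69, -1) = Rational(-1, 69) ≈ -0.014493)
Pow(Add(t, Function('C')(f)), 2) = Pow(Add(Rational(-1, 69), Add(1, Pow(12, 2))), 2) = Pow(Add(Rational(-1, 69), Add(1, 144)), 2) = Pow(Add(Rational(-1, 69), 145), 2) = Pow(Rational(10004, 69), 2) = Rational(100080016, 4761)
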